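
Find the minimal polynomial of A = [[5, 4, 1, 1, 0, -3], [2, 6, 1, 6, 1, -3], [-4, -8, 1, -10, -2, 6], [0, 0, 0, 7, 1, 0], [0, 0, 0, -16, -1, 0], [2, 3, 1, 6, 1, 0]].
The characteristic polynomial factors as (x - 3)^6. The minimal polynomial is ∏(x - λ)^{k_λ} where k_λ is the size of the largest Jordan block at λ.

For λ = 3: rank(A - 3I) = 3, and the largest Jordan block has size 3 (the smallest k with rank((A - 3I)^k) = rank((A - 3I)^(k+1))).

So m_A(x) = (x - 3)^3.

m_A(x) = (x - 3)^3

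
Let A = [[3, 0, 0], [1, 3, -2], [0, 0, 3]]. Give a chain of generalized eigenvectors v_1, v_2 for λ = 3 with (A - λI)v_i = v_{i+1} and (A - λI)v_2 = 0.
We seek v_1 ∈ ker((A - 3I)^2) \ ker(A - 3I), then set v_{i+1} = (A - 3I) v_i.

One such chain is v_1 = [[3, -6, 1]]^T, v_2 = [[0, 1, 0]]^T. Check: (A - 3I) v_2 = [[0, 0, 0]]^T = 0.

v_1 = [[3, -6, 1]]^T, v_2 = [[0, 1, 0]]^T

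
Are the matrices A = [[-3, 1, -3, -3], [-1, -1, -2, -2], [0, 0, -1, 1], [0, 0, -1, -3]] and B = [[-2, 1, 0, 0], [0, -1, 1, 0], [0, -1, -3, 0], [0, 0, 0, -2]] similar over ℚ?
Two matrices over a field are similar if and only if they have the same invariant factors.

Both A and B have characteristic polynomial (x + 2)^4 and minimal polynomial (x + 2)^3. Computing further, both have invariant factors x + 2, (x + 2)^3. Hence A and B are similar.

Yes.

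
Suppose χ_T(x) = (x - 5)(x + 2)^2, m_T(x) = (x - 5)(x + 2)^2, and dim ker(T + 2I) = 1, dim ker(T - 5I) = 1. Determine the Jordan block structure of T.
λ = -2: algebraic multiplicity 2 (exponent in χ_T), largest block size 2 (exponent in m_T), 1 block (geometric multiplicity). This forces block sizes [2].
λ = 5: algebraic multiplicity 1 (exponent in χ_T), largest block size 1 (exponent in m_T), 1 block (geometric multiplicity). This forces block sizes [1].

Jordan blocks: (-2, 2), (5, 1)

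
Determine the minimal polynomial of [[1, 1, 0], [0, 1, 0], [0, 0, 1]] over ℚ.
The characteristic polynomial factors as (x - 1)^3. The minimal polynomial is ∏(x - λ)^{k_λ} where k_λ is the size of the largest Jordan block at λ.

For λ = 1: rank(A - I) = 1, and the largest Jordan block has size 2 (the smallest k with rank((A - I)^k) = rank((A - I)^(k+1))).

So m_A(x) = (x - 1)^2.

m_A(x) = (x - 1)^2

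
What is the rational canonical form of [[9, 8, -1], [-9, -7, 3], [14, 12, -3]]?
R = [[0, 0, -5], [1, 0, 19], [0, 1, -1]]

The invariant factors of A (the non-unit diagonal entries of the Smith normal form of xI - A over ℚ[x]) are (x + 5)(x^2 - 4x + 1), each dividing the next. The characteristic polynomial is their product, (x + 5)(x^2 - 4x + 1).

The rational canonical form is the block-diagonal matrix of companion matrices C(f_i):
R = [[0, 0, -5], [1, 0, 19], [0, 1, -1]].

Note the characteristic polynomial does not split into linear factors over ℚ, so A has no Jordan form over ℚ; the rational canonical form exists over any field.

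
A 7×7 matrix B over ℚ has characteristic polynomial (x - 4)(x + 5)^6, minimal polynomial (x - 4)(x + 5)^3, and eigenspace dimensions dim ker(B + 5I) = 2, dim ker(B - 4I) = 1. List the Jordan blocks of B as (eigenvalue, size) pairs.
λ = -5: algebraic multiplicity 6 (exponent in χ_B), largest block size 3 (exponent in m_B), 2 blocks (geometric multiplicity). These force block sizes [3, 3].
λ = 4: algebraic multiplicity 1 (exponent in χ_B), largest block size 1 (exponent in m_B), 1 block (geometric multiplicity). This forces block sizes [1].

Jordan blocks: (-5, 3), (-5, 3), (4, 1)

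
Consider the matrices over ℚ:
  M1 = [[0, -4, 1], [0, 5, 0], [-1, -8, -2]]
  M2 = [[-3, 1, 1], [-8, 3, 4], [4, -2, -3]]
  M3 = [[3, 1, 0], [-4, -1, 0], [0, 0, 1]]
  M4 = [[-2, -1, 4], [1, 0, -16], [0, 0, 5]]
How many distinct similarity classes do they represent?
3 classes: {M1, M4}, {M2}, {M3}

Characteristic polynomials: χ_{M1} = (x - 5)(x + 1)^2, χ_{M2} = (x + 1)^3, χ_{M3} = (x - 1)^3, χ_{M4} = (x - 5)(x + 1)^2.

{M1, M4}: invariant factors (x - 5)(x + 1)^2.

{M2}: invariant factors x + 1, (x + 1)^2.

{M3}: invariant factors x - 1, (x - 1)^2.

Matrices are similar if and only if their invariant-factor lists agree; the partition into similarity classes is {M1, M4}, {M2}, {M3}.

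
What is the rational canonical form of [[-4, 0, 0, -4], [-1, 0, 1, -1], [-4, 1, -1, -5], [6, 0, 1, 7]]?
R = [[0, 0, 0, -4], [1, 0, 0, -4], [0, 1, 0, 3], [0, 0, 1, 2]]

The invariant factors of A (the non-unit diagonal entries of the Smith normal form of xI - A over ℚ[x]) are (x - 2)^2(x + 1)^2, each dividing the next. The characteristic polynomial is their product, (x - 2)^2(x + 1)^2.

The rational canonical form is the block-diagonal matrix of companion matrices C(f_i):
R = [[0, 0, 0, -4], [1, 0, 0, -4], [0, 1, 0, 3], [0, 0, 1, 2]].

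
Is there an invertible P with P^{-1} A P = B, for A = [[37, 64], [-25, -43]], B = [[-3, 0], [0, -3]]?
Both have characteristic polynomial (x + 3)^2, but the minimal polynomial of A is (x + 3)^2 while the minimal polynomial of B is x + 3. The minimal polynomial is a similarity invariant, so A and B are not similar.

No.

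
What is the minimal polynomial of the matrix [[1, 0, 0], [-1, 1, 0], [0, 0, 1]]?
The characteristic polynomial factors as (x - 1)^3. The minimal polynomial is ∏(x - λ)^{k_λ} where k_λ is the size of the largest Jordan block at λ.

For λ = 1: rank(A - I) = 1, and the largest Jordan block has size 2 (the smallest k with rank((A - I)^k) = rank((A - I)^(k+1))).

So m_A(x) = (x - 1)^2.

m_A(x) = (x - 1)^2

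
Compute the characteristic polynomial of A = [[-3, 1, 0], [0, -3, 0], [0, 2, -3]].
xI - A = [[x + 3, -1, 0], [0, x + 3, 0], [0, -2, x + 3]].

Expanding det(xI - A) along the first row:
det(xI - A) = + (x + 3)·det([[x + 3, 0], [-2, x + 3]]) - (-1)·det([[0, 0], [0, x + 3]]) + (0)·det([[0, x + 3], [0, -2]]).

Evaluating gives χ_A(x) = x^3 + 9x^2 + 27x + 27 = (x + 3)^3.

χ_A(x) = (x + 3)^3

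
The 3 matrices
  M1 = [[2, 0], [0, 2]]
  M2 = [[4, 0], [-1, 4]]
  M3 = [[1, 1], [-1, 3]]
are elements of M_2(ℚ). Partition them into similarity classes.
Characteristic polynomials: χ_{M1} = (x - 2)^2, χ_{M2} = (x - 4)^2, χ_{M3} = (x - 2)^2.

{M1}: invariant factors x - 2, x - 2.

{M2}: invariant factors (x - 4)^2.

{M3}: invariant factors (x - 2)^2.

Matrices are similar if and only if their invariant-factor lists agree; the partition into similarity classes is {M1}, {M2}, {M3}.

3 classes: {M1}, {M2}, {M3}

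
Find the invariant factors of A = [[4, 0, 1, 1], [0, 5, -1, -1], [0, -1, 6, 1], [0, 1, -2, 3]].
(x - 5)^2(x - 4)^2

The Jordan structure of A has elementary divisors (x - 4)^2, (x - 5)^2. Arranging the block sizes at each eigenvalue in decreasing order and taking row products gives the invariant factors.

Invariant factors (smallest first, each dividing the next): (x - 5)^2(x - 4)^2.

Check: the last factor (x - 5)^2(x - 4)^2 is the minimal polynomial, and the product (x - 5)^2(x - 4)^2 is the characteristic polynomial.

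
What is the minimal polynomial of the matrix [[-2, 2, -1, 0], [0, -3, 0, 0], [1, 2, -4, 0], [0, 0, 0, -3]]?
m_A(x) = (x + 3)^2

The characteristic polynomial factors as (x + 3)^4. The minimal polynomial is ∏(x - λ)^{k_λ} where k_λ is the size of the largest Jordan block at λ.

For λ = -3: rank(A + 3I) = 1, and the largest Jordan block has size 2 (the smallest k with rank((A + 3I)^k) = rank((A + 3I)^(k+1))).

So m_A(x) = (x + 3)^2.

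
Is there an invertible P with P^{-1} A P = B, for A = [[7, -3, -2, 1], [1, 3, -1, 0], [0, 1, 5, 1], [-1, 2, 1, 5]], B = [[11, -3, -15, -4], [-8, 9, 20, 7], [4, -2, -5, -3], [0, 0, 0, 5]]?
Two matrices over a field are similar if and only if they have the same invariant factors.

Both A and B have characteristic polynomial (x - 5)^4 and minimal polynomial (x - 5)^2. Computing further, both have invariant factors (x - 5)^2, (x - 5)^2. Hence A and B are similar.

Yes.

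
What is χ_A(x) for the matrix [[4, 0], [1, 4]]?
xI - A = [[x - 4, 0], [-1, x - 4]].

Expanding det(xI - A) along the first row:
det(xI - A) = + (x - 4)·det([[x - 4]]) - (0)·det([[-1]]).

Evaluating gives χ_A(x) = x^2 - 8x + 16 = (x - 4)^2.

χ_A(x) = (x - 4)^2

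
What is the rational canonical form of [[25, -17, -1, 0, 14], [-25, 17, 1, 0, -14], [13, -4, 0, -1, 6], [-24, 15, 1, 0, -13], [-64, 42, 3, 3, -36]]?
R = [[0, 0, 0, 0, 0], [1, 0, 0, 0, -1], [0, 1, 0, 0, 6], [0, 0, 1, 0, -11], [0, 0, 0, 1, 6]]

The invariant factors of A (the non-unit diagonal entries of the Smith normal form of xI - A over ℚ[x]) are x(x^2 - 3x + 1)^2, each dividing the next. The characteristic polynomial is their product, x(x^2 - 3x + 1)^2.

The rational canonical form is the block-diagonal matrix of companion matrices C(f_i):
R = [[0, 0, 0, 0, 0], [1, 0, 0, 0, -1], [0, 1, 0, 0, 6], [0, 0, 1, 0, -11], [0, 0, 0, 1, 6]].

Note the characteristic polynomial does not split into linear factors over ℚ, so A has no Jordan form over ℚ; the rational canonical form exists over any field.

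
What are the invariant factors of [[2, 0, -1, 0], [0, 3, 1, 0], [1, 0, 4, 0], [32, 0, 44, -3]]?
(x - 3)^3(x + 3)

The Jordan structure of A has elementary divisors (x + 3), (x - 3)^3. Arranging the block sizes at each eigenvalue in decreasing order and taking row products gives the invariant factors.

Invariant factors (smallest first, each dividing the next): (x - 3)^3(x + 3).

Check: the last factor (x - 3)^3(x + 3) is the minimal polynomial, and the product (x - 3)^3(x + 3) is the characteristic polynomial.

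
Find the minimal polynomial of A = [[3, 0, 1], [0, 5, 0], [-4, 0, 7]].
m_A(x) = (x - 5)^2

The characteristic polynomial factors as (x - 5)^3. The minimal polynomial is ∏(x - λ)^{k_λ} where k_λ is the size of the largest Jordan block at λ.

For λ = 5: rank(A - 5I) = 1, and the largest Jordan block has size 2 (the smallest k with rank((A - 5I)^k) = rank((A - 5I)^(k+1))).

So m_A(x) = (x - 5)^2.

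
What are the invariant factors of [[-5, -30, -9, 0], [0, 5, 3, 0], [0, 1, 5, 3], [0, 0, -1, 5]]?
The Jordan structure of A has elementary divisors (x + 5), (x - 5)^3. Arranging the block sizes at each eigenvalue in decreasing order and taking row products gives the invariant factors.

Invariant factors (smallest first, each dividing the next): (x - 5)^3(x + 5).

Check: the last factor (x - 5)^3(x + 5) is the minimal polynomial, and the product (x - 5)^3(x + 5) is the characteristic polynomial.

(x - 5)^3(x + 5)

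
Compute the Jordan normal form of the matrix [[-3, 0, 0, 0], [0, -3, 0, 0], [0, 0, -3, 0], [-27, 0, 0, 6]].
The characteristic polynomial is det(xI - A) = (x - 6)(x + 3)^3, so the eigenvalues are -3 (algebraic multiplicity 3), 6 (algebraic multiplicity 1).

For λ = -3: rank(A + 3I) = 1. The eigenspace has dimension 4 - 1 = 3, so there are 3 Jordan blocks; the rank sequence gives block sizes [1, 1, 1].

For λ = 6: algebraic multiplicity 1 gives one 1×1 block.

Assembling the blocks gives the Jordan form J above.

J = [[-3, 0, 0, 0], [0, -3, 0, 0], [0, 0, -3, 0], [0, 0, 0, 6]]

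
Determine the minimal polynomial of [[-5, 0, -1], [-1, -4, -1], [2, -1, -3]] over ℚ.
m_A(x) = (x + 4)^3

The characteristic polynomial factors as (x + 4)^3. The minimal polynomial is ∏(x - λ)^{k_λ} where k_λ is the size of the largest Jordan block at λ.

For λ = -4: rank(A + 4I) = 2, and the largest Jordan block has size 3 (the smallest k with rank((A + 4I)^k) = rank((A + 4I)^(k+1))).

So m_A(x) = (x + 4)^3.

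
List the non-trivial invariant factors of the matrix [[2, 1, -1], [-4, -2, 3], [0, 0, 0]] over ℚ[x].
The Jordan structure of A has elementary divisors x^3. Arranging the block sizes at each eigenvalue in decreasing order and taking row products gives the invariant factors.

Invariant factors (smallest first, each dividing the next): x^3.

Check: the last factor x^3 is the minimal polynomial, and the product x^3 is the characteristic polynomial.

x^3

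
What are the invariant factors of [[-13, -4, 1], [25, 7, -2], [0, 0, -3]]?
(x + 3)^3

The Jordan structure of A has elementary divisors (x + 3)^3. Arranging the block sizes at each eigenvalue in decreasing order and taking row products gives the invariant factors.

Invariant factors (smallest first, each dividing the next): (x + 3)^3.

Check: the last factor (x + 3)^3 is the minimal polynomial, and the product (x + 3)^3 is the characteristic polynomial.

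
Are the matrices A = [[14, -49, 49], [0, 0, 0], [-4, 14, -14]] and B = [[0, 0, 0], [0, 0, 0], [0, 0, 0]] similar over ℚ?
No.

Both have characteristic polynomial x^3, but the minimal polynomial of A is x^2 while the minimal polynomial of B is x. The minimal polynomial is a similarity invariant, so A and B are not similar.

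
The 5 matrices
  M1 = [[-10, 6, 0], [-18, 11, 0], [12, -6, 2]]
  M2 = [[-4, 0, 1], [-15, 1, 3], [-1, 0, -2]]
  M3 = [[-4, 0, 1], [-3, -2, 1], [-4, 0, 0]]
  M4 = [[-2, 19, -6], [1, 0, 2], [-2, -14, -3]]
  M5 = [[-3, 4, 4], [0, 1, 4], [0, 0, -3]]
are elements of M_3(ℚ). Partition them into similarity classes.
4 classes: {M1}, {M2, M4}, {M3}, {M5}

Characteristic polynomials: χ_{M1} = (x - 2)^2(x + 1), χ_{M2} = (x - 1)(x + 3)^2, χ_{M3} = (x + 2)^3, χ_{M4} = (x - 1)(x + 3)^2, χ_{M5} = (x - 1)(x + 3)^2.

{M1}: invariant factors x - 2, (x - 2)(x + 1).

{M2, M4}: invariant factors (x - 1)(x + 3)^2.

{M3}: invariant factors (x + 2)^3.

{M5}: invariant factors x + 3, (x - 1)(x + 3).

Matrices are similar if and only if their invariant-factor lists agree; the partition into similarity classes is {M1}, {M2, M4}, {M3}, {M5}.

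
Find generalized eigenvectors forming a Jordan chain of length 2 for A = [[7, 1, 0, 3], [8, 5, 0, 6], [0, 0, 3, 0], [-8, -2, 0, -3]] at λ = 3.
We seek v_1 ∈ ker((A - 3I)^2) \ ker(A - 3I), then set v_{i+1} = (A - 3I) v_i.

One such chain is v_1 = [[-1, -1, 0, 2]]^T, v_2 = [[1, 2, 0, -2]]^T. Check: (A - 3I) v_2 = [[0, 0, 0, 0]]^T = 0.

v_1 = [[-1, -1, 0, 2]]^T, v_2 = [[1, 2, 0, -2]]^T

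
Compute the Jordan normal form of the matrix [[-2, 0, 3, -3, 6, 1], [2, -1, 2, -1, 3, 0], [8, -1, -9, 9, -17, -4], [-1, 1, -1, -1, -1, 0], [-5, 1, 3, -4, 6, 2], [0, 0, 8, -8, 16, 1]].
The characteristic polynomial is det(xI - A) = (x + 1)^6, so the eigenvalues are -1 (algebraic multiplicity 6).

For λ = -1: rank(A + I) = 4, rank((A + I)^2) = 2, rank((A + I)^3) = 0. The eigenspace has dimension 6 - 4 = 2, so there are 2 Jordan blocks; the rank sequence gives block sizes [3, 3].

Assembling the blocks gives the Jordan form J above.

J = [[-1, 1, 0, 0, 0, 0], [0, -1, 1, 0, 0, 0], [0, 0, -1, 0, 0, 0], [0, 0, 0, -1, 1, 0], [0, 0, 0, 0, -1, 1], [0, 0, 0, 0, 0, -1]]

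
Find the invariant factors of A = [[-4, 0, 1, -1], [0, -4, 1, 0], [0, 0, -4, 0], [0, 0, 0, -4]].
The Jordan structure of A has elementary divisors (x + 4)^2, (x + 4)^2. Arranging the block sizes at each eigenvalue in decreasing order and taking row products gives the invariant factors.

Invariant factors (smallest first, each dividing the next): (x + 4)^2, (x + 4)^2.

Check: the last factor (x + 4)^2 is the minimal polynomial, and the product (x + 4)^4 is the characteristic polynomial.

(x + 4)^2, (x + 4)^2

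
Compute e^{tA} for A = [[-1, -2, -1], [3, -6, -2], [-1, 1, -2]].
A has Jordan form J = [[-3, 1, 0], [0, -3, 1], [0, 0, -3]] with A = PJP^{-1}, so e^{tA} = P e^{tJ} P^{-1}.

For a Jordan block J_k(λ), e^{tJ_k(λ)} = e^{λt} · (I + tN + t^2 N^2/2! + ... + t^{k-1} N^{k-1}/(k-1)!) where N is the nilpotent superdiagonal part.

Assembling the blocks and conjugating back gives the entries of e^{tA} as shown above.

e^{tA} = [[(-t^2 + 4*t + 2)*e^{-3*t}/2, t*(t - 4)*e^{-3*t}/2, t*(t - 2)*e^{-3*t}/2], [t*(6 - t)*e^{-3*t}/2, (t^2 - 6*t + 2)*e^{-3*t}/2, t*(t - 4)*e^{-3*t}/2], [-t*e^{-3*t}, t*e^{-3*t}, (t + 1)*e^{-3*t}]]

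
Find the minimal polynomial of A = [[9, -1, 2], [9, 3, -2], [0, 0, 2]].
The characteristic polynomial factors as (x - 6)^2(x - 2). The minimal polynomial is ∏(x - λ)^{k_λ} where k_λ is the size of the largest Jordan block at λ.

For λ = 2: rank(A - 2I) = 2, and the largest Jordan block has size 1 (the smallest k with rank((A - 2I)^k) = rank((A - 2I)^(k+1))).
For λ = 6: rank(A - 6I) = 2, and the largest Jordan block has size 2 (the smallest k with rank((A - 6I)^k) = rank((A - 6I)^(k+1))).

So m_A(x) = (x - 6)^2(x - 2).

m_A(x) = (x - 6)^2(x - 2)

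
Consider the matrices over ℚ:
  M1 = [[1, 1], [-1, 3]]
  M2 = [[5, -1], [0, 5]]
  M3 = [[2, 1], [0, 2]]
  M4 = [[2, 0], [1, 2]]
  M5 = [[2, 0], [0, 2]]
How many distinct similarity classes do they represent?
3 classes: {M1, M3, M4}, {M2}, {M5}

Characteristic polynomials: χ_{M1} = (x - 2)^2, χ_{M2} = (x - 5)^2, χ_{M3} = (x - 2)^2, χ_{M4} = (x - 2)^2, χ_{M5} = (x - 2)^2.

{M1, M3, M4}: invariant factors (x - 2)^2.

{M2}: invariant factors (x - 5)^2.

{M5}: invariant factors x - 2, x - 2.

Matrices are similar if and only if their invariant-factor lists agree; the partition into similarity classes is {M1, M3, M4}, {M2}, {M5}.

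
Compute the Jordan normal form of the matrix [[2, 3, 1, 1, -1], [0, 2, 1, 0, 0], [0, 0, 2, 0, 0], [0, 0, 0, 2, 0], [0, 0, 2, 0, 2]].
J = [[2, 1, 0, 0, 0], [0, 2, 1, 0, 0], [0, 0, 2, 0, 0], [0, 0, 0, 2, 0], [0, 0, 0, 0, 2]]

The characteristic polynomial is det(xI - A) = (x - 2)^5, so the eigenvalues are 2 (algebraic multiplicity 5).

For λ = 2: rank(A - 2I) = 2, rank((A - 2I)^2) = 1, rank((A - 2I)^3) = 0. The eigenspace has dimension 5 - 2 = 3, so there are 3 Jordan blocks; the rank sequence gives block sizes [3, 1, 1].

Assembling the blocks gives the Jordan form J above.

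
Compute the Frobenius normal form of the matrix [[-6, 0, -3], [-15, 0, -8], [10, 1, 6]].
R = [[0, 0, -3], [1, 0, -2], [0, 1, 0]]

The invariant factors of A (the non-unit diagonal entries of the Smith normal form of xI - A over ℚ[x]) are (x + 1)(x^2 - x + 3), each dividing the next. The characteristic polynomial is their product, (x + 1)(x^2 - x + 3).

The rational canonical form is the block-diagonal matrix of companion matrices C(f_i):
R = [[0, 0, -3], [1, 0, -2], [0, 1, 0]].

Note the characteristic polynomial does not split into linear factors over ℚ, so A has no Jordan form over ℚ; the rational canonical form exists over any field.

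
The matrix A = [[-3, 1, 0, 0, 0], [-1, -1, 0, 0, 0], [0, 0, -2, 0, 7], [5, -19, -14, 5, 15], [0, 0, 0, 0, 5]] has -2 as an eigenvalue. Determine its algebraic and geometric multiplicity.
algebraic multiplicity 3, geometric multiplicity 2

The characteristic polynomial is (x - 5)^2(x + 2)^3, so the factor x + 2 appears with exponent 3: the algebraic multiplicity is 3.

rank(A + 2I) = 3, so the eigenspace has dimension 5 - 3 = 2: the geometric multiplicity is 2.

Since 2 < 3, A is not diagonalizable.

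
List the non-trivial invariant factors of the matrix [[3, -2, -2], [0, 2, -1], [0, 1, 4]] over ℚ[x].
x - 3, (x - 3)^2

The Jordan structure of A has elementary divisors (x - 3)^2, (x - 3). Arranging the block sizes at each eigenvalue in decreasing order and taking row products gives the invariant factors.

Invariant factors (smallest first, each dividing the next): x - 3, (x - 3)^2.

Check: the last factor (x - 3)^2 is the minimal polynomial, and the product (x - 3)^3 is the characteristic polynomial.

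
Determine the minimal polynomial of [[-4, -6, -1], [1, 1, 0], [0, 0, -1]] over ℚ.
m_A(x) = (x + 1)^2(x + 2)

The characteristic polynomial factors as (x + 1)^2(x + 2). The minimal polynomial is ∏(x - λ)^{k_λ} where k_λ is the size of the largest Jordan block at λ.

For λ = -2: rank(A + 2I) = 2, and the largest Jordan block has size 1 (the smallest k with rank((A + 2I)^k) = rank((A + 2I)^(k+1))).
For λ = -1: rank(A + I) = 2, and the largest Jordan block has size 2 (the smallest k with rank((A + I)^k) = rank((A + I)^(k+1))).

So m_A(x) = (x + 1)^2(x + 2).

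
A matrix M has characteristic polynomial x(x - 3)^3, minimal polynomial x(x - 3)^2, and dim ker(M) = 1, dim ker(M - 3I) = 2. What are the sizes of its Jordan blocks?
λ = 0: algebraic multiplicity 1 (exponent in χ_M), largest block size 1 (exponent in m_M), 1 block (geometric multiplicity). This forces block sizes [1].
λ = 3: algebraic multiplicity 3 (exponent in χ_M), largest block size 2 (exponent in m_M), 2 blocks (geometric multiplicity). These force block sizes [2, 1].

Jordan blocks: (0, 1), (3, 2), (3, 1)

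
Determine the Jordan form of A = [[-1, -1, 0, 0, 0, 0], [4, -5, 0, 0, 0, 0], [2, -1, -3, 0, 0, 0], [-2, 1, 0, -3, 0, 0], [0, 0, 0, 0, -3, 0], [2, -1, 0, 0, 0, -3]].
J = [[-3, 1, 0, 0, 0, 0], [0, -3, 0, 0, 0, 0], [0, 0, -3, 0, 0, 0], [0, 0, 0, -3, 0, 0], [0, 0, 0, 0, -3, 0], [0, 0, 0, 0, 0, -3]]

The characteristic polynomial is det(xI - A) = (x + 3)^6, so the eigenvalues are -3 (algebraic multiplicity 6).

For λ = -3: rank(A + 3I) = 1, rank((A + 3I)^2) = 0. The eigenspace has dimension 6 - 1 = 5, so there are 5 Jordan blocks; the rank sequence gives block sizes [2, 1, 1, 1, 1].

Assembling the blocks gives the Jordan form J above.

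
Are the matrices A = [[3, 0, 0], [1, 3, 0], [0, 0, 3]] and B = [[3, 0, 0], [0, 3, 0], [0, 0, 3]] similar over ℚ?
Both have characteristic polynomial (x - 3)^3, but the minimal polynomial of A is (x - 3)^2 while the minimal polynomial of B is x - 3. The minimal polynomial is a similarity invariant, so A and B are not similar.

No.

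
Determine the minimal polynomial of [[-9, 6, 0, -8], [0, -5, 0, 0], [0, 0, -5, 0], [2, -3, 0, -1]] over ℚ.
m_A(x) = (x + 5)^2

The characteristic polynomial factors as (x + 5)^4. The minimal polynomial is ∏(x - λ)^{k_λ} where k_λ is the size of the largest Jordan block at λ.

For λ = -5: rank(A + 5I) = 1, and the largest Jordan block has size 2 (the smallest k with rank((A + 5I)^k) = rank((A + 5I)^(k+1))).

So m_A(x) = (x + 5)^2.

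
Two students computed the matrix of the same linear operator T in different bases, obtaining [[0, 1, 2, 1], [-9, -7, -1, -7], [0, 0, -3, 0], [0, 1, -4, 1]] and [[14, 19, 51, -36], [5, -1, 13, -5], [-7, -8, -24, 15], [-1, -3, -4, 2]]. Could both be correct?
Yes.

Two matrices over a field are similar if and only if they have the same invariant factors.

Both A and B have characteristic polynomial x(x + 3)^3 and minimal polynomial x(x + 3)^3. Computing further, both have invariant factors x(x + 3)^3. Hence A and B are similar.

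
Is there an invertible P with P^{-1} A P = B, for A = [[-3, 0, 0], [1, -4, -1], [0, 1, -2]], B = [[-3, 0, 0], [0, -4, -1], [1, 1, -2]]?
Two matrices over a field are similar if and only if they have the same invariant factors.

Both A and B have characteristic polynomial (x + 3)^3 and minimal polynomial (x + 3)^3. Computing further, both have invariant factors (x + 3)^3. Hence A and B are similar.

Yes.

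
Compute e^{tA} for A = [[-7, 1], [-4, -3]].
e^{tA} = [[(1 - 2*t)*e^{-5*t}, t*e^{-5*t}], [-4*t*e^{-5*t}, (2*t + 1)*e^{-5*t}]]

A has Jordan form J = [[-5, 1], [0, -5]] with A = PJP^{-1}, so e^{tA} = P e^{tJ} P^{-1}.

For a Jordan block J_k(λ), e^{tJ_k(λ)} = e^{λt} · (I + tN + t^2 N^2/2! + ... + t^{k-1} N^{k-1}/(k-1)!) where N is the nilpotent superdiagonal part.

Assembling the blocks and conjugating back gives the entries of e^{tA} as shown above.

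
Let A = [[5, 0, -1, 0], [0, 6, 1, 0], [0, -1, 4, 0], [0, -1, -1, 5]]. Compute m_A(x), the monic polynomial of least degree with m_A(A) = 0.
The characteristic polynomial factors as (x - 5)^4. The minimal polynomial is ∏(x - λ)^{k_λ} where k_λ is the size of the largest Jordan block at λ.

For λ = 5: rank(A - 5I) = 2, and the largest Jordan block has size 3 (the smallest k with rank((A - 5I)^k) = rank((A - 5I)^(k+1))).

So m_A(x) = (x - 5)^3.

m_A(x) = (x - 5)^3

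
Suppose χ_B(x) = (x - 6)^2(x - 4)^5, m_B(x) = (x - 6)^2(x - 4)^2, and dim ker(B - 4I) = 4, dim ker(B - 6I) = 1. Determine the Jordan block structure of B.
Jordan blocks: (4, 2), (4, 1), (4, 1), (4, 1), (6, 2)

λ = 4: algebraic multiplicity 5 (exponent in χ_B), largest block size 2 (exponent in m_B), 4 blocks (geometric multiplicity). These force block sizes [2, 1, 1, 1].
λ = 6: algebraic multiplicity 2 (exponent in χ_B), largest block size 2 (exponent in m_B), 1 block (geometric multiplicity). This forces block sizes [2].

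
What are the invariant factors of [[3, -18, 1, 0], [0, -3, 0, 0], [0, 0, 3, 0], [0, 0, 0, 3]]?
The Jordan structure of A has elementary divisors (x + 3), (x - 3)^2, (x - 3). Arranging the block sizes at each eigenvalue in decreasing order and taking row products gives the invariant factors.

Invariant factors (smallest first, each dividing the next): x - 3, (x - 3)^2(x + 3).

Check: the last factor (x - 3)^2(x + 3) is the minimal polynomial, and the product (x - 3)^3(x + 3) is the characteristic polynomial.

x - 3, (x - 3)^2(x + 3)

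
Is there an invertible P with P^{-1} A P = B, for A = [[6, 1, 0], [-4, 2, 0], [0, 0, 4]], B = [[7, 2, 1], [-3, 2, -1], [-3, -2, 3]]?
Yes.

Two matrices over a field are similar if and only if they have the same invariant factors.

Both A and B have characteristic polynomial (x - 4)^3 and minimal polynomial (x - 4)^2. Computing further, both have invariant factors x - 4, (x - 4)^2. Hence A and B are similar.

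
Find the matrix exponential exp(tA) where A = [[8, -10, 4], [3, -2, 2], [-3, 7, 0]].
e^{tA} = [[(-3*t^2 + 6*t + 1)*e^{2*t}, 2*t*(2*t - 5)*e^{2*t}, 2*t*(2 - t)*e^{2*t}], [3*t*e^{2*t}, (1 - 4*t)*e^{2*t}, 2*t*e^{2*t}], [3*t*(3*t - 2)*e^{2*t}/2, t*(7 - 6*t)*e^{2*t}, (3*t^2 - 2*t + 1)*e^{2*t}]]

A has Jordan form J = [[2, 1, 0], [0, 2, 1], [0, 0, 2]] with A = PJP^{-1}, so e^{tA} = P e^{tJ} P^{-1}.

For a Jordan block J_k(λ), e^{tJ_k(λ)} = e^{λt} · (I + tN + t^2 N^2/2! + ... + t^{k-1} N^{k-1}/(k-1)!) where N is the nilpotent superdiagonal part.

Assembling the blocks and conjugating back gives the entries of e^{tA} as shown above.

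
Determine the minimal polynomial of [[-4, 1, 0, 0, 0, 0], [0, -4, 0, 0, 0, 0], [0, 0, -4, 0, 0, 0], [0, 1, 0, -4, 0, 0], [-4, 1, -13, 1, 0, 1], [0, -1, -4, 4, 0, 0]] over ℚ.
m_A(x) = x^2(x + 4)^2

The characteristic polynomial factors as x^2(x + 4)^4. The minimal polynomial is ∏(x - λ)^{k_λ} where k_λ is the size of the largest Jordan block at λ.

For λ = -4: rank(A + 4I) = 3, and the largest Jordan block has size 2 (the smallest k with rank((A + 4I)^k) = rank((A + 4I)^(k+1))).
For λ = 0: rank(A) = 5, and the largest Jordan block has size 2 (the smallest k with rank(A^k) = rank(A^(k+1))).

So m_A(x) = x^2(x + 4)^2.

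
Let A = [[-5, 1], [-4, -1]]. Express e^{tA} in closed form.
e^{tA} = [[(1 - 2*t)*e^{-3*t}, t*e^{-3*t}], [-4*t*e^{-3*t}, (2*t + 1)*e^{-3*t}]]

A has Jordan form J = [[-3, 1], [0, -3]] with A = PJP^{-1}, so e^{tA} = P e^{tJ} P^{-1}.

For a Jordan block J_k(λ), e^{tJ_k(λ)} = e^{λt} · (I + tN + t^2 N^2/2! + ... + t^{k-1} N^{k-1}/(k-1)!) where N is the nilpotent superdiagonal part.

Assembling the blocks and conjugating back gives the entries of e^{tA} as shown above.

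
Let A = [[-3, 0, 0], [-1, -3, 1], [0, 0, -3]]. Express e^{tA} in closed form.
A has Jordan form J = [[-3, 1, 0], [0, -3, 0], [0, 0, -3]] with A = PJP^{-1}, so e^{tA} = P e^{tJ} P^{-1}.

For a Jordan block J_k(λ), e^{tJ_k(λ)} = e^{λt} · (I + tN + t^2 N^2/2! + ... + t^{k-1} N^{k-1}/(k-1)!) where N is the nilpotent superdiagonal part.

Assembling the blocks and conjugating back gives the entries of e^{tA} as shown above.

e^{tA} = [[e^{-3*t}, 0, 0], [-t*e^{-3*t}, e^{-3*t}, t*e^{-3*t}], [0, 0, e^{-3*t}]]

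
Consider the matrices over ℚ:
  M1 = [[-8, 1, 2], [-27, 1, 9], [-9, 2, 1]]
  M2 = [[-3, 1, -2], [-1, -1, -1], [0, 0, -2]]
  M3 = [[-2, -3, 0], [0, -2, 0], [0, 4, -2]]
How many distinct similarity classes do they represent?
2 classes: {M1, M2}, {M3}

Characteristic polynomials: χ_{M1} = (x + 2)^3, χ_{M2} = (x + 2)^3, χ_{M3} = (x + 2)^3.

{M1, M2}: invariant factors (x + 2)^3.

{M3}: invariant factors x + 2, (x + 2)^2.

Matrices are similar if and only if their invariant-factor lists agree; the partition into similarity classes is {M1, M2}, {M3}.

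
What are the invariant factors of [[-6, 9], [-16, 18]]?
The Jordan structure of A has elementary divisors (x - 6)^2. Arranging the block sizes at each eigenvalue in decreasing order and taking row products gives the invariant factors.

Invariant factors (smallest first, each dividing the next): (x - 6)^2.

Check: the last factor (x - 6)^2 is the minimal polynomial, and the product (x - 6)^2 is the characteristic polynomial.

(x - 6)^2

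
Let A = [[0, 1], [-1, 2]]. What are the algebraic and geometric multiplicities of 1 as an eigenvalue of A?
The characteristic polynomial is (x - 1)^2, so the factor x - 1 appears with exponent 2: the algebraic multiplicity is 2.

rank(A - I) = 1, so the eigenspace has dimension 2 - 1 = 1: the geometric multiplicity is 1.

Since 1 < 2, A is not diagonalizable.

algebraic multiplicity 2, geometric multiplicity 1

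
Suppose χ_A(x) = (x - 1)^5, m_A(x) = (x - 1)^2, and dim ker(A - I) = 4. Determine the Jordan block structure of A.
λ = 1: algebraic multiplicity 5 (exponent in χ_A), largest block size 2 (exponent in m_A), 4 blocks (geometric multiplicity). These force block sizes [2, 1, 1, 1].

Jordan blocks: (1, 2), (1, 1), (1, 1), (1, 1)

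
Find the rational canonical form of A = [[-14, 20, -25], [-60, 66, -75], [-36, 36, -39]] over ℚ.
The invariant factors of A (the non-unit diagonal entries of the Smith normal form of xI - A over ℚ[x]) are x - 6, (x - 6)(x - 1), each dividing the next. The characteristic polynomial is their product, (x - 6)^2(x - 1).

The rational canonical form is the block-diagonal matrix of companion matrices C(f_i):
R = [[6, 0, 0], [0, 0, -6], [0, 1, 7]].

R = [[6, 0, 0], [0, 0, -6], [0, 1, 7]]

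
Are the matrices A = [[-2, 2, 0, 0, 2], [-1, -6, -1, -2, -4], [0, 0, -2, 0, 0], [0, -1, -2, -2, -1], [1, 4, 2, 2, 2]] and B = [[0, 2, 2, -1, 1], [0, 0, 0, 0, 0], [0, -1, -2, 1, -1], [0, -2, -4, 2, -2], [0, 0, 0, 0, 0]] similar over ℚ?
trace(A) = -10 but trace(B) = 0. The trace is a similarity invariant, so A and B are not similar.

No.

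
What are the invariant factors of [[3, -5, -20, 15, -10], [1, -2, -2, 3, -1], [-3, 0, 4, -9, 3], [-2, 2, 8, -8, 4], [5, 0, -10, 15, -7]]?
x + 2, x + 2, (x + 2)^3

The Jordan structure of A has elementary divisors (x + 2)^3, (x + 2), (x + 2). Arranging the block sizes at each eigenvalue in decreasing order and taking row products gives the invariant factors.

Invariant factors (smallest first, each dividing the next): x + 2, x + 2, (x + 2)^3.

Check: the last factor (x + 2)^3 is the minimal polynomial, and the product (x + 2)^5 is the characteristic polynomial.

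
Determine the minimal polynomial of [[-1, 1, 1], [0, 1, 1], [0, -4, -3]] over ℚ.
m_A(x) = (x + 1)^3

The characteristic polynomial factors as (x + 1)^3. The minimal polynomial is ∏(x - λ)^{k_λ} where k_λ is the size of the largest Jordan block at λ.

For λ = -1: rank(A + I) = 2, and the largest Jordan block has size 3 (the smallest k with rank((A + I)^k) = rank((A + I)^(k+1))).

So m_A(x) = (x + 1)^3.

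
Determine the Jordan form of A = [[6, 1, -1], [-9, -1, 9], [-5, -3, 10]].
J = [[5, 1, 0], [0, 5, 1], [0, 0, 5]]

The characteristic polynomial is det(xI - A) = (x - 5)^3, so the eigenvalues are 5 (algebraic multiplicity 3).

For λ = 5: rank(A - 5I) = 2, rank((A - 5I)^2) = 1, rank((A - 5I)^3) = 0. The eigenspace has dimension 3 - 2 = 1, so there is 1 Jordan block; the rank sequence gives block sizes [3].

Assembling the blocks gives the Jordan form J above.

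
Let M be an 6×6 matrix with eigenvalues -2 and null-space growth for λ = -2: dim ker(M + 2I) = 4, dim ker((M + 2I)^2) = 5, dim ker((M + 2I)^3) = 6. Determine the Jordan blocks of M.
Jordan blocks: (-2, 3), (-2, 1), (-2, 1), (-2, 1)

λ = -2: successive nullity increments [4, 1, 1] count blocks of size ≥ k; block sizes are [3, 1, 1, 1].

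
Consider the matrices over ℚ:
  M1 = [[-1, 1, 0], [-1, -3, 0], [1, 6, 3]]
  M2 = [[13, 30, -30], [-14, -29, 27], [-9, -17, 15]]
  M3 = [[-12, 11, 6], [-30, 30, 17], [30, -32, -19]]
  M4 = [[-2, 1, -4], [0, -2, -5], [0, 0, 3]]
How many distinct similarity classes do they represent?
Characteristic polynomials: χ_{M1} = (x - 3)(x + 2)^2, χ_{M2} = (x - 3)(x + 2)^2, χ_{M3} = (x - 3)(x + 2)^2, χ_{M4} = (x - 3)(x + 2)^2.

{M1, M2, M3, M4}: invariant factors (x - 3)(x + 2)^2.

Matrices are similar if and only if their invariant-factor lists agree; the partition into similarity classes is {M1, M2, M3, M4}.

1 class: {M1, M2, M3, M4}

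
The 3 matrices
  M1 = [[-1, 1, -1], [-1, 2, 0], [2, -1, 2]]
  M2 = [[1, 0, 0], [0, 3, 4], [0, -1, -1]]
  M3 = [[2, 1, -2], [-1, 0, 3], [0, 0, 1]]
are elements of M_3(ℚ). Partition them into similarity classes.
Characteristic polynomials: χ_{M1} = (x - 1)^3, χ_{M2} = (x - 1)^3, χ_{M3} = (x - 1)^3.

{M1, M3}: invariant factors (x - 1)^3.

{M2}: invariant factors x - 1, (x - 1)^2.

Matrices are similar if and only if their invariant-factor lists agree; the partition into similarity classes is {M1, M3}, {M2}.

2 classes: {M1, M3}, {M2}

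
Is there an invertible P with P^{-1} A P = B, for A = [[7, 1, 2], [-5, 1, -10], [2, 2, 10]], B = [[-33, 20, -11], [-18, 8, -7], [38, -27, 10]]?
No.

trace(A) = 18 but trace(B) = -15. The trace is a similarity invariant, so A and B are not similar.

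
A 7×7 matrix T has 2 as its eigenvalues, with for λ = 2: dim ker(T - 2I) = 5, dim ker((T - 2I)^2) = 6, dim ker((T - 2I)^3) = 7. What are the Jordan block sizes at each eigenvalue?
λ = 2: successive nullity increments [5, 1, 1] count blocks of size ≥ k; block sizes are [3, 1, 1, 1, 1].

Jordan blocks: (2, 3), (2, 1), (2, 1), (2, 1), (2, 1)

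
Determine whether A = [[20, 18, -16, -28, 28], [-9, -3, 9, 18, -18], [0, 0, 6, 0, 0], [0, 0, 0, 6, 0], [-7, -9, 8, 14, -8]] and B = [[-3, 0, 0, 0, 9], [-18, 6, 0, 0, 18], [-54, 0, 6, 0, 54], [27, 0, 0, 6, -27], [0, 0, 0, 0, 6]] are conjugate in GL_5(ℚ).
No.

Both have characteristic polynomial (x - 6)^4(x + 3), but the minimal polynomial of A is (x - 6)^2(x + 3) while the minimal polynomial of B is (x - 6)(x + 3). The minimal polynomial is a similarity invariant, so A and B are not similar.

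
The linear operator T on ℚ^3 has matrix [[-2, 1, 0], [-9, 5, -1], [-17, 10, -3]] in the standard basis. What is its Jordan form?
J = [[0, 1, 0], [0, 0, 1], [0, 0, 0]]

The characteristic polynomial is det(xI - A) = x^3, so the eigenvalues are 0 (algebraic multiplicity 3).

For λ = 0: rank(A) = 2, rank(A^2) = 1, rank(A^3) = 0. The eigenspace has dimension 3 - 2 = 1, so there is 1 Jordan block; the rank sequence gives block sizes [3].

Assembling the blocks gives the Jordan form J above.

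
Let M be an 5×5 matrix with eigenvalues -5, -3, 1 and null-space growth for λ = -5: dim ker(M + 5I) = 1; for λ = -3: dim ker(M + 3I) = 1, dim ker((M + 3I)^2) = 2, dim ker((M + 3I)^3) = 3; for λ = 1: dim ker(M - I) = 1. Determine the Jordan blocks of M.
Jordan blocks: (-5, 1), (-3, 3), (1, 1)

λ = -5: successive nullity increments [1] count blocks of size ≥ k; block sizes are [1].
λ = -3: successive nullity increments [1, 1, 1] count blocks of size ≥ k; block sizes are [3].
λ = 1: successive nullity increments [1] count blocks of size ≥ k; block sizes are [1].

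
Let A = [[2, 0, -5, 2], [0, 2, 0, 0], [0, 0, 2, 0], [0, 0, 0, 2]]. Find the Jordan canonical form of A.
J = [[2, 1, 0, 0], [0, 2, 0, 0], [0, 0, 2, 0], [0, 0, 0, 2]]

The characteristic polynomial is det(xI - A) = (x - 2)^4, so the eigenvalues are 2 (algebraic multiplicity 4).

For λ = 2: rank(A - 2I) = 1, rank((A - 2I)^2) = 0. The eigenspace has dimension 4 - 1 = 3, so there are 3 Jordan blocks; the rank sequence gives block sizes [2, 1, 1].

Assembling the blocks gives the Jordan form J above.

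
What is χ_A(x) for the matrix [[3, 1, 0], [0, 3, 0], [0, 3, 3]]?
xI - A = [[x - 3, -1, 0], [0, x - 3, 0], [0, -3, x - 3]].

Expanding det(xI - A) along the first row:
det(xI - A) = + (x - 3)·det([[x - 3, 0], [-3, x - 3]]) - (-1)·det([[0, 0], [0, x - 3]]) + (0)·det([[0, x - 3], [0, -3]]).

Evaluating gives χ_A(x) = x^3 - 9x^2 + 27x - 27 = (x - 3)^3.

χ_A(x) = (x - 3)^3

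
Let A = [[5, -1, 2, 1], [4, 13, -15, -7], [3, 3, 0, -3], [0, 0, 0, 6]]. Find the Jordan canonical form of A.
The characteristic polynomial is det(xI - A) = (x - 6)^4, so the eigenvalues are 6 (algebraic multiplicity 4).

For λ = 6: rank(A - 6I) = 2, rank((A - 6I)^2) = 1, rank((A - 6I)^3) = 0. The eigenspace has dimension 4 - 2 = 2, so there are 2 Jordan blocks; the rank sequence gives block sizes [3, 1].

Assembling the blocks gives the Jordan form J above.

J = [[6, 1, 0, 0], [0, 6, 1, 0], [0, 0, 6, 0], [0, 0, 0, 6]]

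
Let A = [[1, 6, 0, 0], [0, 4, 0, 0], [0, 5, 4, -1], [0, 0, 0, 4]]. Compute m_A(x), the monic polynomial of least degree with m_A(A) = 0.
m_A(x) = (x - 4)^2(x - 1)

The characteristic polynomial factors as (x - 4)^3(x - 1). The minimal polynomial is ∏(x - λ)^{k_λ} where k_λ is the size of the largest Jordan block at λ.

For λ = 1: rank(A - I) = 3, and the largest Jordan block has size 1 (the smallest k with rank((A - I)^k) = rank((A - I)^(k+1))).
For λ = 4: rank(A - 4I) = 2, and the largest Jordan block has size 2 (the smallest k with rank((A - 4I)^k) = rank((A - 4I)^(k+1))).

So m_A(x) = (x - 4)^2(x - 1).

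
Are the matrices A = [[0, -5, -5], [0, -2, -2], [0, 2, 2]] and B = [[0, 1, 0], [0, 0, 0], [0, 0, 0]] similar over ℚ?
Yes.

Two matrices over a field are similar if and only if they have the same invariant factors.

Both A and B have characteristic polynomial x^3 and minimal polynomial x^2. Computing further, both have invariant factors x, x^2. Hence A and B are similar.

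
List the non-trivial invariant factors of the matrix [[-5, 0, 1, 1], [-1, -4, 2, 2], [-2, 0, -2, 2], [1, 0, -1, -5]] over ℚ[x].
x + 4, (x + 4)^3

The Jordan structure of A has elementary divisors (x + 4)^3, (x + 4). Arranging the block sizes at each eigenvalue in decreasing order and taking row products gives the invariant factors.

Invariant factors (smallest first, each dividing the next): x + 4, (x + 4)^3.

Check: the last factor (x + 4)^3 is the minimal polynomial, and the product (x + 4)^4 is the characteristic polynomial.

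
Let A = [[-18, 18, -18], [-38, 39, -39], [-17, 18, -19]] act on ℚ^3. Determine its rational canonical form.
R = [[0, 0, 18], [1, 0, 21], [0, 1, 2]]

The invariant factors of A (the non-unit diagonal entries of the Smith normal form of xI - A over ℚ[x]) are (x - 6)(x + 1)(x + 3), each dividing the next. The characteristic polynomial is their product, (x - 6)(x + 1)(x + 3).

The rational canonical form is the block-diagonal matrix of companion matrices C(f_i):
R = [[0, 0, 18], [1, 0, 21], [0, 1, 2]].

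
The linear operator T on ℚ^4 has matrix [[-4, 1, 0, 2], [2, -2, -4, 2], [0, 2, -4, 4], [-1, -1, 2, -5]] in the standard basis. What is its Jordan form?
J = [[-4, 1, 0, 0], [0, -4, 0, 0], [0, 0, -4, 0], [0, 0, 0, -3]]

The characteristic polynomial is det(xI - A) = (x + 3)(x + 4)^3, so the eigenvalues are -4 (algebraic multiplicity 3), -3 (algebraic multiplicity 1).

For λ = -4: rank(A + 4I) = 2, rank((A + 4I)^2) = 1. The eigenspace has dimension 4 - 2 = 2, so there are 2 Jordan blocks; the rank sequence gives block sizes [2, 1].

For λ = -3: algebraic multiplicity 1 gives one 1×1 block.

Assembling the blocks gives the Jordan form J above.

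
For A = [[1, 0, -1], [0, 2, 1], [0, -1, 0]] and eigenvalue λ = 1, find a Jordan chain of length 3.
v_1 = [[2, -1, 2]]^T, v_2 = [[-2, 1, -1]]^T, v_3 = [[1, 0, 0]]^T

We seek v_1 ∈ ker((A - I)^3) \ ker((A - I)^2), then set v_{i+1} = (A - I) v_i.

One such chain is v_1 = [[2, -1, 2]]^T, v_2 = [[-2, 1, -1]]^T, v_3 = [[1, 0, 0]]^T. Check: (A - I) v_3 = [[0, 0, 0]]^T = 0.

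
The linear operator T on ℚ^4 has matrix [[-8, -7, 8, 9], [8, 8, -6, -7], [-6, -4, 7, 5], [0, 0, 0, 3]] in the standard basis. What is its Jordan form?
J = [[2, 1, 0, 0], [0, 2, 0, 0], [0, 0, 3, 1], [0, 0, 0, 3]]

The characteristic polynomial is det(xI - A) = (x - 3)^2(x - 2)^2, so the eigenvalues are 2 (algebraic multiplicity 2), 3 (algebraic multiplicity 2).

For λ = 2: rank(A - 2I) = 3, rank((A - 2I)^2) = 2. The eigenspace has dimension 4 - 3 = 1, so there is 1 Jordan block; the rank sequence gives block sizes [2].

For λ = 3: rank(A - 3I) = 3, rank((A - 3I)^2) = 2. The eigenspace has dimension 4 - 3 = 1, so there is 1 Jordan block; the rank sequence gives block sizes [2].

Assembling the blocks gives the Jordan form J above.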